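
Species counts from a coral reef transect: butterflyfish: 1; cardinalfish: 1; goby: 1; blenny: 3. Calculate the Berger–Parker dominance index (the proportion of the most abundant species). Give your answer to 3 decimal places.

0.500

Total N = 1+1+1+3 = 6, so the proportions are 0.16667, 0.16667, 0.16667, 0.5 (working shown to 5 dp, full precision carried).
The largest proportion is 0.5, i.e. d = 0.500 to 3 decimal places.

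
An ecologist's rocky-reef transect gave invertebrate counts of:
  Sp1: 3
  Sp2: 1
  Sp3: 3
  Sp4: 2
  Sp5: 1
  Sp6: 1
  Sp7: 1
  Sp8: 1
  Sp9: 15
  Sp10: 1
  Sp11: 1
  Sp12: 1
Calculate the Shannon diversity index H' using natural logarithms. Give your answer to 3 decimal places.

Total N = 3+1+3+2+1+1+1+1+15+1+1+1 = 31, so the proportions are 0.09677, 0.03226, 0.09677, 0.06452, 0.03226, 0.03226, 0.03226, 0.03226, 0.48387, 0.03226, 0.03226, 0.03226 (working shown to 5 dp, full precision carried).
Each pᵢ ln pᵢ term: 0.09677×(-2.33537)=-0.22600, 0.03226×(-3.43399)=-0.11077, 0.09677×(-2.33537)=-0.22600, 0.06452×(-2.74084)=-0.17683, 0.03226×(-3.43399)=-0.11077, 0.03226×(-3.43399)=-0.11077, 0.03226×(-3.43399)=-0.11077, 0.03226×(-3.43399)=-0.11077, 0.48387×(-0.72594)=-0.35126, 0.03226×(-3.43399)=-0.11077, 0.03226×(-3.43399)=-0.11077, 0.03226×(-3.43399)=-0.11077.
Sum = -1.86629, so H' = 1.866.

1.866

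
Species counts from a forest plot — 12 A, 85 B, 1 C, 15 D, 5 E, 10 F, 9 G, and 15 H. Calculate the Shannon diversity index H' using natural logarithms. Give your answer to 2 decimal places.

Total N = 12+85+1+15+5+10+9+15 = 152, so the proportions are 0.0789, 0.5592, 0.0066, 0.0987, 0.0329, 0.0658, 0.0592, 0.0987 (working shown to 4 dp, full precision carried).
Each pᵢ ln pᵢ term: 0.0789×(-2.5390)=-0.2004, 0.5592×(-0.5812)=-0.3250, 0.0066×(-5.0239)=-0.0331, 0.0987×(-2.3158)=-0.2285, 0.0329×(-3.4144)=-0.1123, 0.0658×(-2.7213)=-0.1790, 0.0592×(-2.8267)=-0.1674, 0.0987×(-2.3158)=-0.2285.
Sum = -1.4743, so H' = 1.47.

1.47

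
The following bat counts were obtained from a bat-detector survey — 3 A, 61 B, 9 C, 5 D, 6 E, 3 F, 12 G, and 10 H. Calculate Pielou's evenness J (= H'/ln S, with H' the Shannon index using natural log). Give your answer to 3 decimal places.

0.717

Total N = 3+61+9+5+6+3+12+10 = 109, so the proportions are 0.02752, 0.55963, 0.08257, 0.04587, 0.05505, 0.02752, 0.11009, 0.09174 (working shown to 5 dp, full precision carried).
H' = −Σ pᵢ ln pᵢ = −((-0.09888) + (-0.32485) + (-0.20594) + (-0.14137) + (-0.15961) + (-0.09888) + (-0.24291) + (-0.21915)) = 1.49160.
With S = 8 species, ln S = 2.07944, so J = 1.49160/2.07944 = 0.71731, i.e. 0.717 to 3 decimal places.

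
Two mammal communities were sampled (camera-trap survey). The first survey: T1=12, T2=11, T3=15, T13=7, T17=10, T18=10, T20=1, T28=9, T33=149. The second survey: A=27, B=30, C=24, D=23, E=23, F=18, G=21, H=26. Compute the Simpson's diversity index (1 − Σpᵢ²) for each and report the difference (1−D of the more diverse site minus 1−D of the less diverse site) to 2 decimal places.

The first survey: N=224, proportions 0.0536, 0.0491, 0.067, 0.0312, 0.0446, 0.0446, 0.0045, 0.0402, 0.6652, giving 1−D = 0.5412 (working shown to 4 dp, full precision carried).
The second survey: N=192, proportions 0.1406, 0.1562, 0.125, 0.1198, 0.1198, 0.0938, 0.1094, 0.1354, giving 1−D = 0.8724.
Difference = |0.5412 − 0.8724| = 0.3312, i.e. 0.33 to 2 decimal places.

0.33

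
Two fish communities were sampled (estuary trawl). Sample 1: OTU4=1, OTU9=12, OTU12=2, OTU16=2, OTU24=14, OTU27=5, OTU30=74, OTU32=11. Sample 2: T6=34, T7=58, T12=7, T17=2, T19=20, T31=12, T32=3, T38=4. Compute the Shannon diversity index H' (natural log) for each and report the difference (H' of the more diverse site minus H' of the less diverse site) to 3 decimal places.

Sample 1: N=121, proportions 0.00826, 0.09917, 0.01653, 0.01653, 0.1157, 0.04132, 0.61157, 0.09091, giving H' = 1.30436 (working shown to 5 dp, full precision carried).
Sample 2: N=140, proportions 0.24286, 0.41429, 0.05, 0.01429, 0.14286, 0.08571, 0.02143, 0.02857, giving H' = 1.59176.
Difference = |1.30436 − 1.59176| = 0.28740, i.e. 0.287 to 3 decimal places.

0.287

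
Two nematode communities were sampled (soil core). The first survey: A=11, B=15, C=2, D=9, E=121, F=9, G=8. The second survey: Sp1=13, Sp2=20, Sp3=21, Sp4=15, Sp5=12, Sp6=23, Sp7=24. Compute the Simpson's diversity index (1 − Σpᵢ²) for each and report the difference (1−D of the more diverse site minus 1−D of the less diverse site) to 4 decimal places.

The first survey: N=175, proportions 0.0628571, 0.0857143, 0.0114286, 0.0514286, 0.6914286, 0.0514286, 0.0457143, giving 1−D = 0.5031184 (working shown to 7 dp, full precision carried).
The second survey: N=128, proportions 0.1015625, 0.15625, 0.1640625, 0.1171875, 0.09375, 0.1796875, 0.1875, giving 1−D = 0.8483887.
Difference = |0.5031184 − 0.8483887| = 0.3452703, i.e. 0.3453 to 4 decimal places.

0.3453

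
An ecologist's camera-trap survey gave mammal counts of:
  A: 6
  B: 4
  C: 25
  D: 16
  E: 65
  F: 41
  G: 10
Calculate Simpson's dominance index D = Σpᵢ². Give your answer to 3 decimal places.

0.249

Total N = 6+4+25+16+65+41+10 = 167, so the proportions are 0.03593, 0.02395, 0.1497, 0.09581, 0.38922, 0.24551, 0.05988 (working shown to 5 dp, full precision carried).
D = 0.03593² + 0.02395² + 0.1497² + 0.09581² + 0.38922² + 0.24551² + 0.05988² = 0.00129 + 0.00057 + 0.02241 + 0.00918 + 0.15149 + 0.06027 + 0.00359 = 0.24881.
To 3 decimal places, D = 0.249.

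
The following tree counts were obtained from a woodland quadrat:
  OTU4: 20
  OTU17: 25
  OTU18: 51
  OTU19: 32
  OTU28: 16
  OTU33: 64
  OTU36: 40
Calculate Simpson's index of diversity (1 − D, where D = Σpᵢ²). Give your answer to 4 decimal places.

0.8276

Total N = 20+25+51+32+16+64+40 = 248, so the proportions are 0.080645, 0.100806, 0.205645, 0.129032, 0.064516, 0.258065, 0.16129 (working shown to 6 dp, full precision carried).
D = 0.080645² + 0.100806² + 0.205645² + 0.129032² + 0.064516² + 0.258065² + 0.16129² = 0.006504 + 0.010162 + 0.042290 + 0.016649 + 0.004162 + 0.066597 + 0.026015 = 0.172379.
So 1 − D = 0.827621, i.e. 0.8276 to 4 decimal places.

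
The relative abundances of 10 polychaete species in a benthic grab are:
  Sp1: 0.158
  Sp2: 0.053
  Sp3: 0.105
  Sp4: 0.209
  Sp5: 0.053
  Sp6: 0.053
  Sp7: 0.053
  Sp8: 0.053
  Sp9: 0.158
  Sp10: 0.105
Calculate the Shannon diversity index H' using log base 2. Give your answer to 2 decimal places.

Each pᵢ log₂ pᵢ term (working shown to 4 dp, full precision carried): 0.158×(-2.6620)=-0.4206, 0.053×(-4.2379)=-0.2246, 0.105×(-3.2515)=-0.3414, 0.209×(-2.2584)=-0.4720, 0.053×(-4.2379)=-0.2246, 0.053×(-4.2379)=-0.2246, 0.053×(-4.2379)=-0.2246, 0.053×(-4.2379)=-0.2246, 0.158×(-2.6620)=-0.4206, 0.105×(-3.2515)=-0.3414.
Sum = -3.1191, so H' = 3.12.

3.12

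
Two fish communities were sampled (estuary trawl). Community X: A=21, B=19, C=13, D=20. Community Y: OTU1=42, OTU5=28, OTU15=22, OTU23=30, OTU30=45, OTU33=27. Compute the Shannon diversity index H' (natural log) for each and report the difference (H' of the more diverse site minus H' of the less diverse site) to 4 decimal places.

Community X: N=73, proportions 0.287671, 0.260274, 0.178082, 0.273973, giving H' = 1.370757 (working shown to 6 dp, full precision carried).
Community Y: N=194, proportions 0.216495, 0.14433, 0.113402, 0.154639, 0.231959, 0.139175, giving H' = 1.759559.
Difference = |1.370757 − 1.759559| = 0.388802, i.e. 0.3888 to 4 decimal places.

0.3888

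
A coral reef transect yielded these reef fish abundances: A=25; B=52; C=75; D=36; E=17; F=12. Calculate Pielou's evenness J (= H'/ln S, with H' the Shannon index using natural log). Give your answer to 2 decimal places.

0.90

Total N = 25+52+75+36+17+12 = 217, so the proportions are 0.1152, 0.2396, 0.3456, 0.1659, 0.0783, 0.0553 (working shown to 4 dp, full precision carried).
H' = −Σ pᵢ ln pᵢ = −((-0.2490) + (-0.3424) + (-0.3672) + (-0.2980) + (-0.1995) + (-0.1601)) = 1.6161.
With S = 6 species, ln S = 1.7918, so J = 1.6161/1.7918 = 0.9020, i.e. 0.90 to 2 decimal places.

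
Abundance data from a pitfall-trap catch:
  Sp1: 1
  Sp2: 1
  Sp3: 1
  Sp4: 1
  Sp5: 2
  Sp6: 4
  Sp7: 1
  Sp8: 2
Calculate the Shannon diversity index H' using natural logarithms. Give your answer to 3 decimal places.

1.925

Total N = 1+1+1+1+2+4+1+2 = 13, so the proportions are 0.07692, 0.07692, 0.07692, 0.07692, 0.15385, 0.30769, 0.07692, 0.15385 (working shown to 5 dp, full precision carried).
Each pᵢ ln pᵢ term: 0.07692×(-2.56495)=-0.19730, 0.07692×(-2.56495)=-0.19730, 0.07692×(-2.56495)=-0.19730, 0.07692×(-2.56495)=-0.19730, 0.15385×(-1.87180)=-0.28797, 0.30769×(-1.17865)=-0.36266, 0.07692×(-2.56495)=-0.19730, 0.15385×(-1.87180)=-0.28797.
Sum = -1.92512, so H' = 1.925.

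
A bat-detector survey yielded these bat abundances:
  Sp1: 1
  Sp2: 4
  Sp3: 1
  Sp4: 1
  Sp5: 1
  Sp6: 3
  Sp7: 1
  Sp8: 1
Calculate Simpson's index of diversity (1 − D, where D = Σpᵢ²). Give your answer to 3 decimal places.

Total N = 1+4+1+1+1+3+1+1 = 13, so the proportions are 0.07692, 0.30769, 0.07692, 0.07692, 0.07692, 0.23077, 0.07692, 0.07692 (working shown to 5 dp, full precision carried).
D = 0.07692² + 0.30769² + 0.07692² + 0.07692² + 0.07692² + 0.23077² + 0.07692² + 0.07692² = 0.00592 + 0.09467 + 0.00592 + 0.00592 + 0.00592 + 0.05325 + 0.00592 + 0.00592 = 0.18343.
So 1 − D = 0.81657, i.e. 0.817 to 3 decimal places.

0.817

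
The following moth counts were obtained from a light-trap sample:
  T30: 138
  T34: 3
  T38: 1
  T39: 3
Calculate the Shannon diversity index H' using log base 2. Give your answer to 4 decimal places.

Total N = 138+3+1+3 = 145, so the proportions are 0.951724, 0.02069, 0.006897, 0.02069 (working shown to 6 dp, full precision carried).
Each pᵢ log₂ pᵢ term: 0.951724×(-0.071385)=-0.067938, 0.02069×(-5.594947)=-0.115758, 0.006897×(-7.179909)=-0.049517, 0.02069×(-5.594947)=-0.115758.
Sum = -0.348970, so H' = 0.3490.

0.3490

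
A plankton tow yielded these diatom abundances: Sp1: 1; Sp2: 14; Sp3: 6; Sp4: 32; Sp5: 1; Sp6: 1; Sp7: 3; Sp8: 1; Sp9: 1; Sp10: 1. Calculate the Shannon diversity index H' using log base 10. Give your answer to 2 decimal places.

0.63

Total N = 1+14+6+32+1+1+3+1+1+1 = 61, so the proportions are 0.0164, 0.2295, 0.0984, 0.5246, 0.0164, 0.0164, 0.0492, 0.0164, 0.0164, 0.0164 (working shown to 4 dp, full precision carried).
Each pᵢ log₁₀ pᵢ term: 0.0164×(-1.7853)=-0.0293, 0.2295×(-0.6392)=-0.1467, 0.0984×(-1.0072)=-0.0991, 0.5246×(-0.2802)=-0.1470, 0.0164×(-1.7853)=-0.0293, 0.0164×(-1.7853)=-0.0293, 0.0492×(-1.3082)=-0.0643, 0.0164×(-1.7853)=-0.0293, 0.0164×(-1.7853)=-0.0293, 0.0164×(-1.7853)=-0.0293.
Sum = -0.6327, so H' = 0.63.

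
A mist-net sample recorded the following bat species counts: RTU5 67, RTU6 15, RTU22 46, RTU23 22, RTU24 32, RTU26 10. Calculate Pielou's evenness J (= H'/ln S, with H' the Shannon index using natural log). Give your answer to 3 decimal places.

0.898

Total N = 67+15+46+22+32+10 = 192, so the proportions are 0.34896, 0.07812, 0.23958, 0.11458, 0.16667, 0.05208 (working shown to 5 dp, full precision carried).
H' = −Σ pᵢ ln pᵢ = −((-0.36738) + (-0.19918) + (-0.34233) + (-0.24824) + (-0.29863) + (-0.15390)) = 1.60966.
With S = 6 species, ln S = 1.79176, so J = 1.60966/1.79176 = 0.89837, i.e. 0.898 to 3 decimal places.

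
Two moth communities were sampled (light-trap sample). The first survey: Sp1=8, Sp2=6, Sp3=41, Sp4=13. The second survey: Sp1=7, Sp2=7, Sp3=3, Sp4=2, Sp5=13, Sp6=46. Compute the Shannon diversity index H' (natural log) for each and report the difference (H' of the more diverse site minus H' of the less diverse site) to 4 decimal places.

0.1747

The first survey: N=68, proportions 0.1176471, 0.0882353, 0.6029412, 0.1911765, giving H' = 1.0873476 (working shown to 7 dp, full precision carried).
The second survey: N=78, proportions 0.0897436, 0.0897436, 0.0384615, 0.025641, 0.1666667, 0.5897436, giving H' = 1.2620073.
Difference = |1.0873476 − 1.2620073| = 0.1746597, i.e. 0.1747 to 4 decimal places.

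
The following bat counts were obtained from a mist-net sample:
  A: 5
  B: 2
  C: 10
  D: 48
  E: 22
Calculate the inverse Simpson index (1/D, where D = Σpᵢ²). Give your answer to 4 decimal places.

2.5948

Total N = 5+2+10+48+22 = 87, so the proportions are 0.0574713, 0.0229885, 0.1149425, 0.5517241, 0.2528736 (working shown to 7 dp, full precision carried).
D = 0.0574713² + 0.0229885² + 0.1149425² + 0.5517241² + 0.2528736² = 0.0033029 + 0.0005285 + 0.0132118 + 0.3043995 + 0.0639450 = 0.3853878.
So 1/D = 2.594789, i.e. 2.5948 to 4 decimal places.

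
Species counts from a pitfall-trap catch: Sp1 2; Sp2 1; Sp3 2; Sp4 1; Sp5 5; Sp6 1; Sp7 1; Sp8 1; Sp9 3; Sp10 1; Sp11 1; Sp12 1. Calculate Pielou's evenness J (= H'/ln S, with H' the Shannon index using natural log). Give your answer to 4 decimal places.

0.9215

Total N = 2+1+2+1+5+1+1+1+3+1+1+1 = 20, so the proportions are 0.1, 0.05, 0.1, 0.05, 0.25, 0.05, 0.05, 0.05, 0.15, 0.05, 0.05, 0.05 (working shown to 6 dp, full precision carried).
H' = −Σ pᵢ ln pᵢ = −((-0.230259) + (-0.149787) + (-0.230259) + (-0.149787) + (-0.346574) + (-0.149787) + (-0.149787) + (-0.149787) + (-0.284568) + (-0.149787) + (-0.149787) + (-0.149787)) = 2.289952.
With S = 12 species, ln S = 2.484907, so J = 2.289952/2.484907 = 0.921544, i.e. 0.9215 to 4 decimal places.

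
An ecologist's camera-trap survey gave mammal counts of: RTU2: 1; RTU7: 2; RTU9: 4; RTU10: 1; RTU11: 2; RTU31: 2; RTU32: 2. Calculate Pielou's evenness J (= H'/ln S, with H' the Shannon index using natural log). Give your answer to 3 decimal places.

Total N = 1+2+4+1+2+2+2 = 14, so the proportions are 0.07143, 0.14286, 0.28571, 0.07143, 0.14286, 0.14286, 0.14286 (working shown to 5 dp, full precision carried).
H' = −Σ pᵢ ln pᵢ = −((-0.18850) + (-0.27799) + (-0.35793) + (-0.18850) + (-0.27799) + (-0.27799) + (-0.27799)) = 1.84689.
With S = 7 species, ln S = 1.94591, so J = 1.84689/1.94591 = 0.94911, i.e. 0.949 to 3 decimal places.

0.949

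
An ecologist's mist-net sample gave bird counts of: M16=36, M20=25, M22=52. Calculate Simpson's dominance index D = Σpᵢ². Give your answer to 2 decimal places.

0.36

Total N = 36+25+52 = 113, so the proportions are 0.3186, 0.2212, 0.4602 (working shown to 4 dp, full precision carried).
D = 0.3186² + 0.2212² + 0.4602² = 0.1015 + 0.0489 + 0.2118 = 0.3622.
To 2 decimal places, D = 0.36.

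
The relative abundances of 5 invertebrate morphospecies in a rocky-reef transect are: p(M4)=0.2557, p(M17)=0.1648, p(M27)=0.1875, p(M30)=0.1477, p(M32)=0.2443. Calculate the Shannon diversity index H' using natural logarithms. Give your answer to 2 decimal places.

Each pᵢ ln pᵢ term (working shown to 4 dp, full precision carried): 0.2557×(-1.3638)=-0.3487, 0.1648×(-1.8030)=-0.2971, 0.1875×(-1.6740)=-0.3139, 0.1477×(-1.9126)=-0.2825, 0.2443×(-1.4094)=-0.3443.
Sum = -1.5865, so H' = 1.59.

1.59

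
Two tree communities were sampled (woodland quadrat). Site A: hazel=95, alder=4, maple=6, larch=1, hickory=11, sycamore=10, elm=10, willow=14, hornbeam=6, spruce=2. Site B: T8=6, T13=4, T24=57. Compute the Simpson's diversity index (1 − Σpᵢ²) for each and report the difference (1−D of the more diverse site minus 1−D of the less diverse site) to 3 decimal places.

Site A: N=159, proportions 0.597484, 0.025157, 0.037736, 0.006289, 0.069182, 0.062893, 0.062893, 0.08805, 0.037736, 0.012579, giving 1−D = 0.618884 (working shown to 6 dp, full precision carried).
Site B: N=67, proportions 0.089552, 0.059701, 0.850746, giving 1−D = 0.264647.
Difference = |0.618884 − 0.264647| = 0.354237, i.e. 0.354 to 3 decimal places.

0.354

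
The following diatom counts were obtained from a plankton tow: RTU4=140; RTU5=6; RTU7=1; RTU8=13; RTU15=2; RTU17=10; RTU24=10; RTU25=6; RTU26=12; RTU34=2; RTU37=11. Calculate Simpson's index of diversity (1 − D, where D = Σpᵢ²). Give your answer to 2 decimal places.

0.55

Total N = 140+6+1+13+2+10+10+6+12+2+11 = 213, so the proportions are 0.6573, 0.0282, 0.0047, 0.061, 0.0094, 0.0469, 0.0469, 0.0282, 0.0563, 0.0094, 0.0516 (working shown to 4 dp, full precision carried).
D = 0.6573² + 0.0282² + 0.0047² + 0.061² + 0.0094² + 0.0469² + 0.0469² + 0.0282² + 0.0563² + 0.0094² + 0.0516² = 0.4320 + 0.0008 + 0.0000 + 0.0037 + 0.0001 + 0.0022 + 0.0022 + 0.0008 + 0.0032 + 0.0001 + 0.0027 = 0.4478.
So 1 − D = 0.5522, i.e. 0.55 to 2 decimal places.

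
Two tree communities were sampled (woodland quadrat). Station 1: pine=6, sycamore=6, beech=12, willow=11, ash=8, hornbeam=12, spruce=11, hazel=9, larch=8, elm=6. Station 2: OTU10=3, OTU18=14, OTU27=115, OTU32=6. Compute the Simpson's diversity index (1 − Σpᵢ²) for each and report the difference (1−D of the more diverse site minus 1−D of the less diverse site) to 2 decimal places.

0.60

Station 1: N=89, proportions 0.0674, 0.0674, 0.1348, 0.1236, 0.0899, 0.1348, 0.1236, 0.1011, 0.0899, 0.0674, giving 1−D = 0.8931 (working shown to 4 dp, full precision carried).
Station 2: N=138, proportions 0.0217, 0.1014, 0.8333, 0.0435, giving 1−D = 0.2929.
Difference = |0.8931 − 0.2929| = 0.6002, i.e. 0.60 to 2 decimal places.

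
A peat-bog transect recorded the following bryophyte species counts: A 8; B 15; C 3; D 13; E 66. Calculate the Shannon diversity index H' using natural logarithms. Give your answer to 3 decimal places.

1.126

Total N = 8+15+3+13+66 = 105, so the proportions are 0.07619, 0.14286, 0.02857, 0.12381, 0.62857 (working shown to 5 dp, full precision carried).
Each pᵢ ln pᵢ term: 0.07619×(-2.57452)=-0.19615, 0.14286×(-1.94591)=-0.27799, 0.02857×(-3.55535)=-0.10158, 0.12381×(-2.08901)=-0.25864, 0.62857×(-0.46431)=-0.29185.
Sum = -1.12621, so H' = 1.126.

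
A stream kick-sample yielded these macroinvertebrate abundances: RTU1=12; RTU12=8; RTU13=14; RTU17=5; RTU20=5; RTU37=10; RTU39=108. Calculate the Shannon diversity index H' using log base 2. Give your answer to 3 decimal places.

Total N = 12+8+14+5+5+10+108 = 162, so the proportions are 0.07407, 0.04938, 0.08642, 0.03086, 0.03086, 0.06173, 0.66667 (working shown to 5 dp, full precision carried).
Each pᵢ log₂ pᵢ term: 0.07407×(-3.75489)=-0.27814, 0.04938×(-4.33985)=-0.21431, 0.08642×(-3.53250)=-0.30528, 0.03086×(-5.01792)=-0.15487, 0.03086×(-5.01792)=-0.15487, 0.06173×(-4.01792)=-0.24802, 0.66667×(-0.58496)=-0.38998.
Sum = -1.74547, so H' = 1.745.

1.745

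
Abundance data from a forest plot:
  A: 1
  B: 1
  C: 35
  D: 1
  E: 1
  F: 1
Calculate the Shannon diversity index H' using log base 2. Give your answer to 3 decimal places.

Total N = 1+1+35+1+1+1 = 40, so the proportions are 0.025, 0.025, 0.875, 0.025, 0.025, 0.025 (working shown to 5 dp, full precision carried).
Each pᵢ log₂ pᵢ term: 0.025×(-5.32193)=-0.13305, 0.025×(-5.32193)=-0.13305, 0.875×(-0.19265)=-0.16856, 0.025×(-5.32193)=-0.13305, 0.025×(-5.32193)=-0.13305, 0.025×(-5.32193)=-0.13305.
Sum = -0.83381, so H' = 0.834.

0.834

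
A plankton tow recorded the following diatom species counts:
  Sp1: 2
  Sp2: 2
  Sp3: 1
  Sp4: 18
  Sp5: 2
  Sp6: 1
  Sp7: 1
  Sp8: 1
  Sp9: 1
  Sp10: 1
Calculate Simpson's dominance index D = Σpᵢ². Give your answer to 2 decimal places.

Total N = 2+2+1+18+2+1+1+1+1+1 = 30, so the proportions are 0.0667, 0.0667, 0.0333, 0.6, 0.0667, 0.0333, 0.0333, 0.0333, 0.0333, 0.0333 (working shown to 4 dp, full precision carried).
D = 0.0667² + 0.0667² + 0.0333² + 0.6² + 0.0667² + 0.0333² + 0.0333² + 0.0333² + 0.0333² + 0.0333² = 0.0044 + 0.0044 + 0.0011 + 0.3600 + 0.0044 + 0.0011 + 0.0011 + 0.0011 + 0.0011 + 0.0011 = 0.3800.
To 2 decimal places, D = 0.38.

0.38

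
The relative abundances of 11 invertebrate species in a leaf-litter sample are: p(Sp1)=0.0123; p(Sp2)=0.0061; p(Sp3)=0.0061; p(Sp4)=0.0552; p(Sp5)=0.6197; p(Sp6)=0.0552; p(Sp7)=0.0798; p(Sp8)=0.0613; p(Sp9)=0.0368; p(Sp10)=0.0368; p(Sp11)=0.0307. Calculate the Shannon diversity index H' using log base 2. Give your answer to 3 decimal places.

2.100

Each pᵢ log₂ pᵢ term (working shown to 5 dp, full precision carried): 0.0123×(-6.34520)=-0.07805, 0.0061×(-7.35698)=-0.04488, 0.0061×(-7.35698)=-0.04488, 0.0552×(-4.17919)=-0.23069, 0.6197×(-0.69036)=-0.42781, 0.0552×(-4.17919)=-0.23069, 0.0798×(-3.64747)=-0.29107, 0.0613×(-4.02797)=-0.24691, 0.0368×(-4.76415)=-0.17532, 0.0368×(-4.76415)=-0.17532, 0.0307×(-5.02562)=-0.15429.
Sum = -2.09991, so H' = 2.100.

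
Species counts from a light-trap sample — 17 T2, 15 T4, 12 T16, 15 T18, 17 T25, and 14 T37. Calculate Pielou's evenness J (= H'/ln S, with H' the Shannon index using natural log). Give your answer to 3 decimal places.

0.996

Total N = 17+15+12+15+17+14 = 90, so the proportions are 0.18889, 0.16667, 0.13333, 0.16667, 0.18889, 0.15556 (working shown to 5 dp, full precision carried).
H' = −Σ pᵢ ln pᵢ = −((-0.31480) + (-0.29863) + (-0.26865) + (-0.29863) + (-0.31480) + (-0.28945)) = 1.78496.
With S = 6 species, ln S = 1.79176, so J = 1.78496/1.79176 = 0.99621, i.e. 0.996 to 3 decimal places.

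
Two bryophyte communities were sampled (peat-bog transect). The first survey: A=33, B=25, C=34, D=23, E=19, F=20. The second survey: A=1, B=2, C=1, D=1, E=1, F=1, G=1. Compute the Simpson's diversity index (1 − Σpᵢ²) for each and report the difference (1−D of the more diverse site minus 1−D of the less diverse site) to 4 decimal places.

The first survey: N=154, proportions 0.214286, 0.162338, 0.220779, 0.149351, 0.123377, 0.12987, giving 1−D = 0.824591 (working shown to 6 dp, full precision carried).
The second survey: N=8, proportions 0.125, 0.25, 0.125, 0.125, 0.125, 0.125, 0.125, giving 1−D = 0.843750.
Difference = |0.824591 − 0.843750| = 0.019159, i.e. 0.0192 to 4 decimal places.

0.0192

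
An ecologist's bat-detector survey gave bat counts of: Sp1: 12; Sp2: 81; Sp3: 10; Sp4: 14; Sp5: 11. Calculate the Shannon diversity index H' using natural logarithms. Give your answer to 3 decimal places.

Total N = 12+81+10+14+11 = 128, so the proportions are 0.09375, 0.63281, 0.07812, 0.10938, 0.08594 (working shown to 5 dp, full precision carried).
Each pᵢ ln pᵢ term: 0.09375×(-2.36712)=-0.22192, 0.63281×(-0.45758)=-0.28956, 0.07812×(-2.54945)=-0.19918, 0.10938×(-2.21297)=-0.24204, 0.08594×(-2.45413)=-0.21090.
Sum = -1.16360, so H' = 1.164.

1.164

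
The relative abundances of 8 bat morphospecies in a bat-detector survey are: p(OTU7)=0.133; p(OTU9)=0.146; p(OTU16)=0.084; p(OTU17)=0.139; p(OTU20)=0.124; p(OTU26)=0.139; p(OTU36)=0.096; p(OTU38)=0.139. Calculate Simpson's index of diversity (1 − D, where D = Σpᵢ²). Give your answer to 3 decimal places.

0.871

D = 0.133² + 0.146² + 0.084² + 0.139² + 0.124² + 0.139² + 0.096² + 0.139² = 0.01769 + 0.02132 + 0.00706 + 0.01932 + 0.01538 + 0.01932 + 0.00922 + 0.01932 = 0.12862 (working shown to 5 dp, full precision carried).
So 1 − D = 0.87138, i.e. 0.871 to 3 decimal places.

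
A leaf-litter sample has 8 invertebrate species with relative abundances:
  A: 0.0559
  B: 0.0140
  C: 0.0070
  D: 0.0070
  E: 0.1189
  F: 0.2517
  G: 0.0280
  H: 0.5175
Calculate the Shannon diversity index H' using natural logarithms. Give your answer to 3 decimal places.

1.332

Each pᵢ ln pᵢ term (working shown to 5 dp, full precision carried): 0.0559×(-2.88419)=-0.16123, 0.014×(-4.26870)=-0.05976, 0.007×(-4.96185)=-0.03473, 0.007×(-4.96185)=-0.03473, 0.1189×(-2.12947)=-0.25319, 0.2517×(-1.37952)=-0.34722, 0.028×(-3.57555)=-0.10012, 0.5175×(-0.65875)=-0.34090.
Sum = -1.33189, so H' = 1.332.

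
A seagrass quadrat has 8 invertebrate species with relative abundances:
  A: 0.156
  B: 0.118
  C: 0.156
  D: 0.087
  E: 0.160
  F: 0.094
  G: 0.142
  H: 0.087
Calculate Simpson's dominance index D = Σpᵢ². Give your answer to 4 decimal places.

0.1323

D = 0.156² + 0.118² + 0.156² + 0.087² + 0.16² + 0.094² + 0.142² + 0.087² = 0.024336 + 0.013924 + 0.024336 + 0.007569 + 0.025600 + 0.008836 + 0.020164 + 0.007569 = 0.132334 (working shown to 6 dp, full precision carried).
To 4 decimal places, D = 0.1323.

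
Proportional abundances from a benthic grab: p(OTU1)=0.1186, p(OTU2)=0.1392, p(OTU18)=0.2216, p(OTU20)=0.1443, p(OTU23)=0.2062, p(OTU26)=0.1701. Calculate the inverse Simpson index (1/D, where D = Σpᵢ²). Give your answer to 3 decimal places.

5.720

D = 0.1186² + 0.1392² + 0.2216² + 0.1443² + 0.2062² + 0.1701² = 0.0140660 + 0.0193766 + 0.0491066 + 0.0208225 + 0.0425184 + 0.0289340 = 0.1748241 (working shown to 7 dp, full precision carried).
So 1/D = 5.72004, i.e. 5.720 to 3 decimal places.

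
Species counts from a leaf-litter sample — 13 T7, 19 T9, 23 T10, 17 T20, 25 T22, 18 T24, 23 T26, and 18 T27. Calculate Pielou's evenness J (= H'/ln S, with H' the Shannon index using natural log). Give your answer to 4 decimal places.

0.9913

Total N = 13+19+23+17+25+18+23+18 = 156, so the proportions are 0.083333, 0.121795, 0.147436, 0.108974, 0.160256, 0.115385, 0.147436, 0.115385 (working shown to 6 dp, full precision carried).
H' = −Σ pᵢ ln pᵢ = −((-0.207076) + (-0.256429) + (-0.282246) + (-0.241557) + (-0.293426) + (-0.249171) + (-0.282246) + (-0.249171)) = 2.061322.
With S = 8 species, ln S = 2.079442, so J = 2.061322/2.079442 = 0.991286, i.e. 0.9913 to 4 decimal places.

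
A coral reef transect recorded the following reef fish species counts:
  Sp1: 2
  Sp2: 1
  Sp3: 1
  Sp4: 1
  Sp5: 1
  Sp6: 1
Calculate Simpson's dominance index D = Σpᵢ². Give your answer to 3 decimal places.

0.184

Total N = 2+1+1+1+1+1 = 7, so the proportions are 0.28571, 0.14286, 0.14286, 0.14286, 0.14286, 0.14286 (working shown to 5 dp, full precision carried).
D = 0.28571² + 0.14286² + 0.14286² + 0.14286² + 0.14286² + 0.14286² = 0.08163 + 0.02041 + 0.02041 + 0.02041 + 0.02041 + 0.02041 = 0.18367.
To 3 decimal places, D = 0.184.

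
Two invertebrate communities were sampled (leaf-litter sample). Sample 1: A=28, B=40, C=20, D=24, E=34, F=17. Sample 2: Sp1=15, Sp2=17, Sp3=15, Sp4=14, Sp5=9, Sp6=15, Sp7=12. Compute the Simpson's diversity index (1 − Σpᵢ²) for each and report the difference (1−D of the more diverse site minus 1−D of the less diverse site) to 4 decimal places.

0.0337

Sample 1: N=163, proportions 0.1717791, 0.2453988, 0.1226994, 0.1472393, 0.208589, 0.1042945, giving 1−D = 0.8191501 (working shown to 7 dp, full precision carried).
Sample 2: N=97, proportions 0.1546392, 0.1752577, 0.1546392, 0.1443299, 0.0927835, 0.1546392, 0.1237113, giving 1−D = 0.8528005.
Difference = |0.8191501 − 0.8528005| = 0.0336504, i.e. 0.0337 to 4 decimal places.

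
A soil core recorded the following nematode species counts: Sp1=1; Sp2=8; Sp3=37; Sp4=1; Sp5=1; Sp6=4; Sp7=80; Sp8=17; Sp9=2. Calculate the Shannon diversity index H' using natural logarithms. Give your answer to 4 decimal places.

Total N = 1+8+37+1+1+4+80+17+2 = 151, so the proportions are 0.006623, 0.05298, 0.245033, 0.006623, 0.006623, 0.02649, 0.529801, 0.112583, 0.013245 (working shown to 6 dp, full precision carried).
Each pᵢ ln pᵢ term: 0.006623×(-5.017280)=-0.033227, 0.05298×(-2.937838)=-0.155647, 0.245033×(-1.406362)=-0.344605, 0.006623×(-5.017280)=-0.033227, 0.006623×(-5.017280)=-0.033227, 0.02649×(-3.630985)=-0.096185, 0.529801×(-0.635253)=-0.336558, 0.112583×(-2.184066)=-0.245888, 0.013245×(-4.324133)=-0.057273.
Sum = -1.335838, so H' = 1.3358.

1.3358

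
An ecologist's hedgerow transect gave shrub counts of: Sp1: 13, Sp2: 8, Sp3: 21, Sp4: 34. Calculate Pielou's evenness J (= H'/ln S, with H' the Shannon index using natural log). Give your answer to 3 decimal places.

0.905

Total N = 13+8+21+34 = 76, so the proportions are 0.17105, 0.10526, 0.27632, 0.44737 (working shown to 5 dp, full precision carried).
H' = −Σ pᵢ ln pᵢ = −((-0.30204) + (-0.23698) + (-0.35540) + (-0.35985)) = 1.25427.
With S = 4 species, ln S = 1.38629, so J = 1.25427/1.38629 = 0.90477, i.e. 0.905 to 3 decimal places.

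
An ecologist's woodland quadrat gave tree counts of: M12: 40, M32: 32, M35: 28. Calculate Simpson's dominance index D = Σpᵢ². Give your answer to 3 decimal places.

0.341

Total N = 40+32+28 = 100, so the proportions are 0.4, 0.32, 0.28 (working shown to 5 dp, full precision carried).
D = 0.4² + 0.32² + 0.28² = 0.16000 + 0.10240 + 0.07840 = 0.34080.
To 3 decimal places, D = 0.341.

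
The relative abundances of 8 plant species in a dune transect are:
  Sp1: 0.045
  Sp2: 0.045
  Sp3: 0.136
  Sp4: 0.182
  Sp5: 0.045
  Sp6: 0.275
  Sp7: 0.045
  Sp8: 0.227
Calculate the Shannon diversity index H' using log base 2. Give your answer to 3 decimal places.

2.642

Each pᵢ log₂ pᵢ term (working shown to 5 dp, full precision carried): 0.045×(-4.47393)=-0.20133, 0.045×(-4.47393)=-0.20133, 0.136×(-2.87832)=-0.39145, 0.182×(-2.45799)=-0.44735, 0.045×(-4.47393)=-0.20133, 0.275×(-1.86250)=-0.51219, 0.045×(-4.47393)=-0.20133, 0.227×(-2.13924)=-0.48561.
Sum = -2.64191, so H' = 2.642.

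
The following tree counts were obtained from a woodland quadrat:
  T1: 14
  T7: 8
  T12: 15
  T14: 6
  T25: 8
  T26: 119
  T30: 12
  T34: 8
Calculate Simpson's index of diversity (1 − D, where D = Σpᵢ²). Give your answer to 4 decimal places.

0.5858

Total N = 14+8+15+6+8+119+12+8 = 190, so the proportions are 0.073684, 0.042105, 0.078947, 0.031579, 0.042105, 0.626316, 0.063158, 0.042105 (working shown to 6 dp, full precision carried).
D = 0.073684² + 0.042105² + 0.078947² + 0.031579² + 0.042105² + 0.626316² + 0.063158² + 0.042105² = 0.005429 + 0.001773 + 0.006233 + 0.000997 + 0.001773 + 0.392271 + 0.003989 + 0.001773 = 0.414238.
So 1 − D = 0.585762, i.e. 0.5858 to 4 decimal places.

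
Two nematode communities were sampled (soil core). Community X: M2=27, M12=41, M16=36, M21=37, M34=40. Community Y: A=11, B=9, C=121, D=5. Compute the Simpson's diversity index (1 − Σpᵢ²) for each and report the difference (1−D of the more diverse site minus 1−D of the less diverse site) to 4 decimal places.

Community X: N=181, proportions 0.149171, 0.226519, 0.198895, 0.20442, 0.220994, giving 1−D = 0.796252 (working shown to 6 dp, full precision carried).
Community Y: N=146, proportions 0.075342, 0.061644, 0.828767, 0.034247, giving 1−D = 0.302496.
Difference = |0.796252 − 0.302496| = 0.493756, i.e. 0.4938 to 4 decimal places.

0.4938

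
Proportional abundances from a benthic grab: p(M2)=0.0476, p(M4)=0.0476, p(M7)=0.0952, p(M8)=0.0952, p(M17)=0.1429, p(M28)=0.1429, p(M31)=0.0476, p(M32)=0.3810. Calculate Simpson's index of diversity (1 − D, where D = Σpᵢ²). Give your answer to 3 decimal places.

0.789

D = 0.0476² + 0.0476² + 0.0952² + 0.0952² + 0.1429² + 0.1429² + 0.0476² + 0.381² = 0.00227 + 0.00227 + 0.00906 + 0.00906 + 0.02042 + 0.02042 + 0.00227 + 0.14516 = 0.21093 (working shown to 5 dp, full precision carried).
So 1 − D = 0.78907, i.e. 0.789 to 3 decimal places.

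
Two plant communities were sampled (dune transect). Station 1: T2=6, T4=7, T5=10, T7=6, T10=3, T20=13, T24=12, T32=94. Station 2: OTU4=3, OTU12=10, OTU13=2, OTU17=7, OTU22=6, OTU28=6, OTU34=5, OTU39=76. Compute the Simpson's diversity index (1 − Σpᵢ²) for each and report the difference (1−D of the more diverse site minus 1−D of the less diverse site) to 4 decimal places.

0.0450

Station 1: N=151, proportions 0.039735, 0.046358, 0.066225, 0.039735, 0.019868, 0.086093, 0.07947, 0.622517, giving 1−D = 0.588658 (working shown to 6 dp, full precision carried).
Station 2: N=115, proportions 0.026087, 0.086957, 0.017391, 0.06087, 0.052174, 0.052174, 0.043478, 0.66087, giving 1−D = 0.543667.
Difference = |0.588658 − 0.543667| = 0.044991, i.e. 0.0450 to 4 decimal places.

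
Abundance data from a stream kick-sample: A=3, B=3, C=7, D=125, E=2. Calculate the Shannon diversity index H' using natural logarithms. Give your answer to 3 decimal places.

Total N = 3+3+7+125+2 = 140, so the proportions are 0.02143, 0.02143, 0.05, 0.89286, 0.01429 (working shown to 5 dp, full precision carried).
Each pᵢ ln pᵢ term: 0.02143×(-3.84303)=-0.08235, 0.02143×(-3.84303)=-0.08235, 0.05×(-2.99573)=-0.14979, 0.89286×(-0.11333)=-0.10119, 0.01429×(-4.24850)=-0.06069.
Sum = -0.47637, so H' = 0.476.

0.476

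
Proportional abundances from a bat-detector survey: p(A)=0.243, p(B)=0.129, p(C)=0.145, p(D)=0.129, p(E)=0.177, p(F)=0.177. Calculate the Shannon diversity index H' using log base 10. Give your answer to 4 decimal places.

Each pᵢ log₁₀ pᵢ term (working shown to 6 dp, full precision carried): 0.243×(-0.614394)=-0.149298, 0.129×(-0.889410)=-0.114734, 0.145×(-0.838632)=-0.121602, 0.129×(-0.889410)=-0.114734, 0.177×(-0.752027)=-0.133109, 0.177×(-0.752027)=-0.133109.
Sum = -0.766585, so H' = 0.7666.

0.7666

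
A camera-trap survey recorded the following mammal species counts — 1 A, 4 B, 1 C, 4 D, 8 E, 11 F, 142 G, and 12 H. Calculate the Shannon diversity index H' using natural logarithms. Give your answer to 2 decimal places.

Total N = 1+4+1+4+8+11+142+12 = 183, so the proportions are 0.0055, 0.0219, 0.0055, 0.0219, 0.0437, 0.0601, 0.776, 0.0656 (working shown to 4 dp, full precision carried).
Each pᵢ ln pᵢ term: 0.0055×(-5.2095)=-0.0285, 0.0219×(-3.8232)=-0.0836, 0.0055×(-5.2095)=-0.0285, 0.0219×(-3.8232)=-0.0836, 0.0437×(-3.1300)=-0.1368, 0.0601×(-2.8116)=-0.1690, 0.776×(-0.2537)=-0.1968, 0.0656×(-2.7246)=-0.1787.
Sum = -0.9054, so H' = 0.91.

0.91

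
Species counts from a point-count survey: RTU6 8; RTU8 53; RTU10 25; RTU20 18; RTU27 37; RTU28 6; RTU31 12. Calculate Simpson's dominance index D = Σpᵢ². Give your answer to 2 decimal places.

0.21

Total N = 8+53+25+18+37+6+12 = 159, so the proportions are 0.0503, 0.3333, 0.1572, 0.1132, 0.2327, 0.0377, 0.0755 (working shown to 4 dp, full precision carried).
D = 0.0503² + 0.3333² + 0.1572² + 0.1132² + 0.2327² + 0.0377² + 0.0755² = 0.0025 + 0.1111 + 0.0247 + 0.0128 + 0.0542 + 0.0014 + 0.0057 = 0.2125.
To 2 decimal places, D = 0.21.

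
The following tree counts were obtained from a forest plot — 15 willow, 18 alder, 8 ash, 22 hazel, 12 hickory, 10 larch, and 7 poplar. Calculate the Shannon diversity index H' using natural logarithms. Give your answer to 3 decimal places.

1.872

Total N = 15+18+8+22+12+10+7 = 92, so the proportions are 0.16304, 0.19565, 0.08696, 0.23913, 0.13043, 0.1087, 0.07609 (working shown to 5 dp, full precision carried).
Each pᵢ ln pᵢ term: 0.16304×(-1.81374)=-0.29572, 0.19565×(-1.63142)=-0.31919, 0.08696×(-2.44235)=-0.21238, 0.23913×(-1.43075)=-0.34213, 0.13043×(-2.03688)=-0.26568, 0.1087×(-2.21920)=-0.24122, 0.07609×(-2.57588)=-0.19599.
Sum = -1.87231, so H' = 1.872.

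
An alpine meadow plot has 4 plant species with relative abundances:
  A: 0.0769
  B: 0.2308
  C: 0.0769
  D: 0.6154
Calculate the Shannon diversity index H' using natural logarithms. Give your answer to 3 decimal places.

1.032

Each pᵢ ln pᵢ term (working shown to 5 dp, full precision carried): 0.0769×(-2.56525)=-0.19727, 0.2308×(-1.46620)=-0.33840, 0.0769×(-2.56525)=-0.19727, 0.6154×(-0.48548)=-0.29877.
Sum = -1.03170, so H' = 1.032.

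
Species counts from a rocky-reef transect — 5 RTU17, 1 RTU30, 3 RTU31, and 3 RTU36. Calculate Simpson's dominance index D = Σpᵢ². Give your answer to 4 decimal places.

0.3056

Total N = 5+1+3+3 = 12, so the proportions are 0.416667, 0.083333, 0.25, 0.25 (working shown to 6 dp, full precision carried).
D = 0.416667² + 0.083333² + 0.25² + 0.25² = 0.173611 + 0.006944 + 0.062500 + 0.062500 = 0.305556.
To 4 decimal places, D = 0.3056.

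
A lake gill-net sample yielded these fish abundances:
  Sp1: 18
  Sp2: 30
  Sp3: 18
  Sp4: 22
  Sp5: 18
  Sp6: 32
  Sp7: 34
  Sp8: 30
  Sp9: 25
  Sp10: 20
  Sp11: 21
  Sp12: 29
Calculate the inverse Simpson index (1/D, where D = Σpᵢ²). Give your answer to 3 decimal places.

11.392

Total N = 18+30+18+22+18+32+34+30+25+20+21+29 = 297, so the proportions are 0.06060606, 0.1010101, 0.06060606, 0.07407407, 0.06060606, 0.10774411, 0.11447811, 0.1010101, 0.08417508, 0.06734007, 0.07070707, 0.0976431 (working shown to 8 dp, full precision carried).
D = 0.06060606² + 0.1010101² + 0.06060606² + 0.07407407² + 0.06060606² + 0.10774411² + 0.11447811² + 0.1010101² + 0.08417508² + 0.06734007² + 0.07070707² + 0.0976431² = 0.00367309 + 0.01020304 + 0.00367309 + 0.00548697 + 0.00367309 + 0.01160879 + 0.01310524 + 0.01020304 + 0.00708544 + 0.00453468 + 0.00499949 + 0.00953417 = 0.08778016.
So 1/D = 11.39210, i.e. 11.392 to 3 decimal places.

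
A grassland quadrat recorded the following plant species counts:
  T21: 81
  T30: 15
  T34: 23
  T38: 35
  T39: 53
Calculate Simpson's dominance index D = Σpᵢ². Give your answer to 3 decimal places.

0.265

Total N = 81+15+23+35+53 = 207, so the proportions are 0.3913, 0.07246, 0.11111, 0.16908, 0.25604 (working shown to 5 dp, full precision carried).
D = 0.3913² + 0.07246² + 0.11111² + 0.16908² + 0.25604² = 0.15312 + 0.00525 + 0.01235 + 0.02859 + 0.06556 = 0.26486.
To 3 decimal places, D = 0.265.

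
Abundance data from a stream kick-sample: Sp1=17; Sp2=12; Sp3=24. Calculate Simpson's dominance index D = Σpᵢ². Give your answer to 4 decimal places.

Total N = 17+12+24 = 53, so the proportions are 0.320755, 0.226415, 0.45283 (working shown to 6 dp, full precision carried).
D = 0.320755² + 0.226415² + 0.45283² = 0.102884 + 0.051264 + 0.205055 = 0.359203.
To 4 decimal places, D = 0.3592.

0.3592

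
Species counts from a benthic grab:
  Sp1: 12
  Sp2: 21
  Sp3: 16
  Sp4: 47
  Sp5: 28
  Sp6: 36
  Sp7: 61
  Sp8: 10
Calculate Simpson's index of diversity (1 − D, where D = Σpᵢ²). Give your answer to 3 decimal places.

Total N = 12+21+16+47+28+36+61+10 = 231, so the proportions are 0.05195, 0.09091, 0.06926, 0.20346, 0.12121, 0.15584, 0.26407, 0.04329 (working shown to 5 dp, full precision carried).
D = 0.05195² + 0.09091² + 0.06926² + 0.20346² + 0.12121² + 0.15584² + 0.26407² + 0.04329² = 0.00270 + 0.00826 + 0.00480 + 0.04140 + 0.01469 + 0.02429 + 0.06973 + 0.00187 = 0.16774.
So 1 − D = 0.83226, i.e. 0.832 to 3 decimal places.

0.832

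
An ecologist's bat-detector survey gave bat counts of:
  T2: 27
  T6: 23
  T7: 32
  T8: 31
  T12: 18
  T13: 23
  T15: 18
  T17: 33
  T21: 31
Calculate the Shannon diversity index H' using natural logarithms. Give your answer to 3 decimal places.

Total N = 27+23+32+31+18+23+18+33+31 = 236, so the proportions are 0.11441, 0.09746, 0.13559, 0.13136, 0.07627, 0.09746, 0.07627, 0.13983, 0.13136 (working shown to 5 dp, full precision carried).
Each pᵢ ln pᵢ term: 0.11441×(-2.16799)=-0.24803, 0.09746×(-2.32834)=-0.22691, 0.13559×(-1.99810)=-0.27093, 0.13136×(-2.02984)=-0.26663, 0.07627×(-2.57346)=-0.19628, 0.09746×(-2.32834)=-0.22691, 0.07627×(-2.57346)=-0.19628, 0.13983×(-1.96732)=-0.27509, 0.13136×(-2.02984)=-0.26663.
Sum = -2.17371, so H' = 2.174.

2.174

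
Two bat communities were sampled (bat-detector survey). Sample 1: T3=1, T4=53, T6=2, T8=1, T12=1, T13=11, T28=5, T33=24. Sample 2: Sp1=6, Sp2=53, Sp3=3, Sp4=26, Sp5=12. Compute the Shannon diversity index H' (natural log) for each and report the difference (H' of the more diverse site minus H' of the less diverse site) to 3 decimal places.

0.079

Sample 1: N=98, proportions 0.0102, 0.54082, 0.02041, 0.0102, 0.0102, 0.11224, 0.05102, 0.2449, giving H' = 1.29406 (working shown to 5 dp, full precision carried).
Sample 2: N=100, proportions 0.06, 0.53, 0.03, 0.26, 0.12, giving H' = 1.21516.
Difference = |1.29406 − 1.21516| = 0.07890, i.e. 0.079 to 3 decimal places.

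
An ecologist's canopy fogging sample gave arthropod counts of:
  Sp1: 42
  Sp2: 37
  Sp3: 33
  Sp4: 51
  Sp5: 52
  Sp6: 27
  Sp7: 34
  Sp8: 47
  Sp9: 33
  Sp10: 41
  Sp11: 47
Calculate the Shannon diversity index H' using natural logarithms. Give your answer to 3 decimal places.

2.379

Total N = 42+37+33+51+52+27+34+47+33+41+47 = 444, so the proportions are 0.09459, 0.08333, 0.07432, 0.11486, 0.11712, 0.06081, 0.07658, 0.10586, 0.07432, 0.09234, 0.10586 (working shown to 5 dp, full precision carried).
Each pᵢ ln pᵢ term: 0.09459×(-2.35815)=-0.22307, 0.08333×(-2.48491)=-0.20708, 0.07432×(-2.59932)=-0.19319, 0.11486×(-2.16400)=-0.24857, 0.11712×(-2.14458)=-0.25117, 0.06081×(-2.79999)=-0.17027, 0.07658×(-2.56946)=-0.19676, 0.10586×(-2.24568)=-0.23772, 0.07432×(-2.59932)=-0.19319, 0.09234×(-2.38225)=-0.21998, 0.10586×(-2.24568)=-0.23772.
Sum = -2.37871, so H' = 2.379.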